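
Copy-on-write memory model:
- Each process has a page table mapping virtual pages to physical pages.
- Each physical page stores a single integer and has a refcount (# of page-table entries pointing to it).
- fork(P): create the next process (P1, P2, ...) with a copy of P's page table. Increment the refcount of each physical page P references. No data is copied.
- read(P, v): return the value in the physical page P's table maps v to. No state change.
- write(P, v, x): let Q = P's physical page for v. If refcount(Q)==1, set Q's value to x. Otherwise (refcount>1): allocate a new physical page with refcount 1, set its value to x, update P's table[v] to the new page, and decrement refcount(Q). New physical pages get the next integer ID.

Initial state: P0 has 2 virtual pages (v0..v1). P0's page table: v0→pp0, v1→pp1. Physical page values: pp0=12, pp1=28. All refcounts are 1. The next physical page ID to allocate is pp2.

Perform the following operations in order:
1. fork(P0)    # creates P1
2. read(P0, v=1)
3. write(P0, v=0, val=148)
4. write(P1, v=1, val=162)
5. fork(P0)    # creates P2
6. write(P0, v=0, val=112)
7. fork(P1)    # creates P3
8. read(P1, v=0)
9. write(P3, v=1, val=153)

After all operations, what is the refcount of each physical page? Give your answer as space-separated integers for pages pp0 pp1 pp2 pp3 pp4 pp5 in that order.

Op 1: fork(P0) -> P1. 2 ppages; refcounts: pp0:2 pp1:2
Op 2: read(P0, v1) -> 28. No state change.
Op 3: write(P0, v0, 148). refcount(pp0)=2>1 -> COPY to pp2. 3 ppages; refcounts: pp0:1 pp1:2 pp2:1
Op 4: write(P1, v1, 162). refcount(pp1)=2>1 -> COPY to pp3. 4 ppages; refcounts: pp0:1 pp1:1 pp2:1 pp3:1
Op 5: fork(P0) -> P2. 4 ppages; refcounts: pp0:1 pp1:2 pp2:2 pp3:1
Op 6: write(P0, v0, 112). refcount(pp2)=2>1 -> COPY to pp4. 5 ppages; refcounts: pp0:1 pp1:2 pp2:1 pp3:1 pp4:1
Op 7: fork(P1) -> P3. 5 ppages; refcounts: pp0:2 pp1:2 pp2:1 pp3:2 pp4:1
Op 8: read(P1, v0) -> 12. No state change.
Op 9: write(P3, v1, 153). refcount(pp3)=2>1 -> COPY to pp5. 6 ppages; refcounts: pp0:2 pp1:2 pp2:1 pp3:1 pp4:1 pp5:1

Answer: 2 2 1 1 1 1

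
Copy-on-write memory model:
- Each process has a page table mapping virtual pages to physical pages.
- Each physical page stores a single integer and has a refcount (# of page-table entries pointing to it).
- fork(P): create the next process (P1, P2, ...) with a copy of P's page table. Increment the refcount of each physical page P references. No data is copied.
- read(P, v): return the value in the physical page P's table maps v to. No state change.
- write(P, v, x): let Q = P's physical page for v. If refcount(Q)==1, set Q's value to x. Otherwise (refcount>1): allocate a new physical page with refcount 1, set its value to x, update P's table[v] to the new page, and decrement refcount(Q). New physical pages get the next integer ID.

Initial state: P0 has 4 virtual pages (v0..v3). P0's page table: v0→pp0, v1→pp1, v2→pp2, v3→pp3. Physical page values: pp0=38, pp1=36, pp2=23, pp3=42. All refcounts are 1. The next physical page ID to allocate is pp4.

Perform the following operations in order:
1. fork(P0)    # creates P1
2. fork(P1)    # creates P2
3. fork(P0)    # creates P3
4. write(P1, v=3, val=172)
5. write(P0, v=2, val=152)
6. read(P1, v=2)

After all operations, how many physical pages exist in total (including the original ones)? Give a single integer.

Answer: 6

Derivation:
Op 1: fork(P0) -> P1. 4 ppages; refcounts: pp0:2 pp1:2 pp2:2 pp3:2
Op 2: fork(P1) -> P2. 4 ppages; refcounts: pp0:3 pp1:3 pp2:3 pp3:3
Op 3: fork(P0) -> P3. 4 ppages; refcounts: pp0:4 pp1:4 pp2:4 pp3:4
Op 4: write(P1, v3, 172). refcount(pp3)=4>1 -> COPY to pp4. 5 ppages; refcounts: pp0:4 pp1:4 pp2:4 pp3:3 pp4:1
Op 5: write(P0, v2, 152). refcount(pp2)=4>1 -> COPY to pp5. 6 ppages; refcounts: pp0:4 pp1:4 pp2:3 pp3:3 pp4:1 pp5:1
Op 6: read(P1, v2) -> 23. No state change.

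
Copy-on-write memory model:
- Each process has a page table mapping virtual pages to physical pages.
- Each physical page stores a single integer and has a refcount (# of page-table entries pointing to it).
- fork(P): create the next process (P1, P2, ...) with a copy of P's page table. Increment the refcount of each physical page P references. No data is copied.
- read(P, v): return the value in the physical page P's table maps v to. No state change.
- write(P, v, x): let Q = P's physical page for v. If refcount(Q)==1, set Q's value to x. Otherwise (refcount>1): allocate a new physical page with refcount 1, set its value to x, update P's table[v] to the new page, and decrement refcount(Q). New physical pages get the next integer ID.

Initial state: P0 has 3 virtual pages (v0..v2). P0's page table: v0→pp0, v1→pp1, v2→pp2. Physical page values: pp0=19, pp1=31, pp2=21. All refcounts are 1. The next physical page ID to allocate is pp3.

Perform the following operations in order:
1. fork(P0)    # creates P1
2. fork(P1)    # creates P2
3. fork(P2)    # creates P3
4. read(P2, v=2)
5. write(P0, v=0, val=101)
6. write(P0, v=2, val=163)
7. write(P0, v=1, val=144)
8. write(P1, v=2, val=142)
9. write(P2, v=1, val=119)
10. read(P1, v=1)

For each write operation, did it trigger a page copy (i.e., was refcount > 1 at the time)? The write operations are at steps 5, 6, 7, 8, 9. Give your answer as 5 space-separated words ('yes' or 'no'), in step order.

Op 1: fork(P0) -> P1. 3 ppages; refcounts: pp0:2 pp1:2 pp2:2
Op 2: fork(P1) -> P2. 3 ppages; refcounts: pp0:3 pp1:3 pp2:3
Op 3: fork(P2) -> P3. 3 ppages; refcounts: pp0:4 pp1:4 pp2:4
Op 4: read(P2, v2) -> 21. No state change.
Op 5: write(P0, v0, 101). refcount(pp0)=4>1 -> COPY to pp3. 4 ppages; refcounts: pp0:3 pp1:4 pp2:4 pp3:1
Op 6: write(P0, v2, 163). refcount(pp2)=4>1 -> COPY to pp4. 5 ppages; refcounts: pp0:3 pp1:4 pp2:3 pp3:1 pp4:1
Op 7: write(P0, v1, 144). refcount(pp1)=4>1 -> COPY to pp5. 6 ppages; refcounts: pp0:3 pp1:3 pp2:3 pp3:1 pp4:1 pp5:1
Op 8: write(P1, v2, 142). refcount(pp2)=3>1 -> COPY to pp6. 7 ppages; refcounts: pp0:3 pp1:3 pp2:2 pp3:1 pp4:1 pp5:1 pp6:1
Op 9: write(P2, v1, 119). refcount(pp1)=3>1 -> COPY to pp7. 8 ppages; refcounts: pp0:3 pp1:2 pp2:2 pp3:1 pp4:1 pp5:1 pp6:1 pp7:1
Op 10: read(P1, v1) -> 31. No state change.

yes yes yes yes yes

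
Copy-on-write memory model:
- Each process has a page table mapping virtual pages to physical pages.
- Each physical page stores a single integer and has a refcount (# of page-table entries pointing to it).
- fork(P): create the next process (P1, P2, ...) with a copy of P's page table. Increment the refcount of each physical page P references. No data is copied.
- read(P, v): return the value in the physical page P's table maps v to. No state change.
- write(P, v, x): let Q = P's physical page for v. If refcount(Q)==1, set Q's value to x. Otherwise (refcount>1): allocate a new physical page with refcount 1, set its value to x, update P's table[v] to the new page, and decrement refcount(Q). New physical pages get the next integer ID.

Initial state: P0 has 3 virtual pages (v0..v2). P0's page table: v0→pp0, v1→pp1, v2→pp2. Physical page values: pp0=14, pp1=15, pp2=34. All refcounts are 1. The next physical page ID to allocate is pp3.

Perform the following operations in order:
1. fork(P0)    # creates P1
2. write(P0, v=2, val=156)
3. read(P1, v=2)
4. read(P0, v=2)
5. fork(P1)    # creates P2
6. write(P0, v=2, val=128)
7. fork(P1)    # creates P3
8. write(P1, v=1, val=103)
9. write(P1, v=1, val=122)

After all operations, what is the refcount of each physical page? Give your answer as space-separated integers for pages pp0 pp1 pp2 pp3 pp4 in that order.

Op 1: fork(P0) -> P1. 3 ppages; refcounts: pp0:2 pp1:2 pp2:2
Op 2: write(P0, v2, 156). refcount(pp2)=2>1 -> COPY to pp3. 4 ppages; refcounts: pp0:2 pp1:2 pp2:1 pp3:1
Op 3: read(P1, v2) -> 34. No state change.
Op 4: read(P0, v2) -> 156. No state change.
Op 5: fork(P1) -> P2. 4 ppages; refcounts: pp0:3 pp1:3 pp2:2 pp3:1
Op 6: write(P0, v2, 128). refcount(pp3)=1 -> write in place. 4 ppages; refcounts: pp0:3 pp1:3 pp2:2 pp3:1
Op 7: fork(P1) -> P3. 4 ppages; refcounts: pp0:4 pp1:4 pp2:3 pp3:1
Op 8: write(P1, v1, 103). refcount(pp1)=4>1 -> COPY to pp4. 5 ppages; refcounts: pp0:4 pp1:3 pp2:3 pp3:1 pp4:1
Op 9: write(P1, v1, 122). refcount(pp4)=1 -> write in place. 5 ppages; refcounts: pp0:4 pp1:3 pp2:3 pp3:1 pp4:1

Answer: 4 3 3 1 1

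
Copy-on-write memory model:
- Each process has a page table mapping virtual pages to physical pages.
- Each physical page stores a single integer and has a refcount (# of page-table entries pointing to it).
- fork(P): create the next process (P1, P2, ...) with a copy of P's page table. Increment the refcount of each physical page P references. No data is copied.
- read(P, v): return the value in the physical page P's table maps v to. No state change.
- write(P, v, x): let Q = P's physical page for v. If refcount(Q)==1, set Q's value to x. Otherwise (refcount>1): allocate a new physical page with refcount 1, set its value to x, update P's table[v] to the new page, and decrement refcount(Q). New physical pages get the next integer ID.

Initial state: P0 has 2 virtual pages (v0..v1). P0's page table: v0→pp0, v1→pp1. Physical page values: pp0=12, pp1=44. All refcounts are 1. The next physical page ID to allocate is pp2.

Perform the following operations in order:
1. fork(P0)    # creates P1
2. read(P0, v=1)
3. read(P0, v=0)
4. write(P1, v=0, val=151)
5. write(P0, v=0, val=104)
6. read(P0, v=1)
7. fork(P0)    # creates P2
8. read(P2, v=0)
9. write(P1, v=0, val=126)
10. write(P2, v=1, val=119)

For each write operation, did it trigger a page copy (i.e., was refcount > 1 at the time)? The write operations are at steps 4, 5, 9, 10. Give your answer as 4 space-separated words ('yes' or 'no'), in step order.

Op 1: fork(P0) -> P1. 2 ppages; refcounts: pp0:2 pp1:2
Op 2: read(P0, v1) -> 44. No state change.
Op 3: read(P0, v0) -> 12. No state change.
Op 4: write(P1, v0, 151). refcount(pp0)=2>1 -> COPY to pp2. 3 ppages; refcounts: pp0:1 pp1:2 pp2:1
Op 5: write(P0, v0, 104). refcount(pp0)=1 -> write in place. 3 ppages; refcounts: pp0:1 pp1:2 pp2:1
Op 6: read(P0, v1) -> 44. No state change.
Op 7: fork(P0) -> P2. 3 ppages; refcounts: pp0:2 pp1:3 pp2:1
Op 8: read(P2, v0) -> 104. No state change.
Op 9: write(P1, v0, 126). refcount(pp2)=1 -> write in place. 3 ppages; refcounts: pp0:2 pp1:3 pp2:1
Op 10: write(P2, v1, 119). refcount(pp1)=3>1 -> COPY to pp3. 4 ppages; refcounts: pp0:2 pp1:2 pp2:1 pp3:1

yes no no yes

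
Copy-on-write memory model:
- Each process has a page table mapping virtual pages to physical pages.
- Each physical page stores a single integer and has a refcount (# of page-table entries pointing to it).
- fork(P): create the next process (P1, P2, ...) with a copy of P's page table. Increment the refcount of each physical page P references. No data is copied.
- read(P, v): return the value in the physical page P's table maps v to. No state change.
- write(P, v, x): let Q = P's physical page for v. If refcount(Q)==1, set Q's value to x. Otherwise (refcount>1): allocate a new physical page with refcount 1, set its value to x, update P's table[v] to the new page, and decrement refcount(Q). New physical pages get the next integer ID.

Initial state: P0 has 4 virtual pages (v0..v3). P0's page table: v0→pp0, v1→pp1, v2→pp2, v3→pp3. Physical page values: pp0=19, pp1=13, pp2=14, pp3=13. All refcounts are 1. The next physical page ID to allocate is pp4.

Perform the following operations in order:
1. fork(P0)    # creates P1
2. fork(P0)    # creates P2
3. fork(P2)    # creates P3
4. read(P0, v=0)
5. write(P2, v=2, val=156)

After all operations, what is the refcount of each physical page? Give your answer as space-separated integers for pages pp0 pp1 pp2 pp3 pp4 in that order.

Op 1: fork(P0) -> P1. 4 ppages; refcounts: pp0:2 pp1:2 pp2:2 pp3:2
Op 2: fork(P0) -> P2. 4 ppages; refcounts: pp0:3 pp1:3 pp2:3 pp3:3
Op 3: fork(P2) -> P3. 4 ppages; refcounts: pp0:4 pp1:4 pp2:4 pp3:4
Op 4: read(P0, v0) -> 19. No state change.
Op 5: write(P2, v2, 156). refcount(pp2)=4>1 -> COPY to pp4. 5 ppages; refcounts: pp0:4 pp1:4 pp2:3 pp3:4 pp4:1

Answer: 4 4 3 4 1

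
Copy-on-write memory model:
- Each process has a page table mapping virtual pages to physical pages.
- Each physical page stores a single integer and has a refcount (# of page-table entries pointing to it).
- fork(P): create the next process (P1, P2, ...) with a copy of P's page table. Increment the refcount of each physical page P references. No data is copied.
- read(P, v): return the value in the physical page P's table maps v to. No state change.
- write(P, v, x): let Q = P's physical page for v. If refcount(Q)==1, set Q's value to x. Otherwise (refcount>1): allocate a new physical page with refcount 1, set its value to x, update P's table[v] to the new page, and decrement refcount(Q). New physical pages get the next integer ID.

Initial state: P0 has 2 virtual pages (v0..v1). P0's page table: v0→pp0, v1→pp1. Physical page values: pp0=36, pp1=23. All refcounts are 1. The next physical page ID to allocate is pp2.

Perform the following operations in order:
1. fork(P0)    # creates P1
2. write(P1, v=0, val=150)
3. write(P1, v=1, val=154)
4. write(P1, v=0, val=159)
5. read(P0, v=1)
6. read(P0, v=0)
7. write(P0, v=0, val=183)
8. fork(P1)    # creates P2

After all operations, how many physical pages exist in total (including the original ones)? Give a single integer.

Op 1: fork(P0) -> P1. 2 ppages; refcounts: pp0:2 pp1:2
Op 2: write(P1, v0, 150). refcount(pp0)=2>1 -> COPY to pp2. 3 ppages; refcounts: pp0:1 pp1:2 pp2:1
Op 3: write(P1, v1, 154). refcount(pp1)=2>1 -> COPY to pp3. 4 ppages; refcounts: pp0:1 pp1:1 pp2:1 pp3:1
Op 4: write(P1, v0, 159). refcount(pp2)=1 -> write in place. 4 ppages; refcounts: pp0:1 pp1:1 pp2:1 pp3:1
Op 5: read(P0, v1) -> 23. No state change.
Op 6: read(P0, v0) -> 36. No state change.
Op 7: write(P0, v0, 183). refcount(pp0)=1 -> write in place. 4 ppages; refcounts: pp0:1 pp1:1 pp2:1 pp3:1
Op 8: fork(P1) -> P2. 4 ppages; refcounts: pp0:1 pp1:1 pp2:2 pp3:2

Answer: 4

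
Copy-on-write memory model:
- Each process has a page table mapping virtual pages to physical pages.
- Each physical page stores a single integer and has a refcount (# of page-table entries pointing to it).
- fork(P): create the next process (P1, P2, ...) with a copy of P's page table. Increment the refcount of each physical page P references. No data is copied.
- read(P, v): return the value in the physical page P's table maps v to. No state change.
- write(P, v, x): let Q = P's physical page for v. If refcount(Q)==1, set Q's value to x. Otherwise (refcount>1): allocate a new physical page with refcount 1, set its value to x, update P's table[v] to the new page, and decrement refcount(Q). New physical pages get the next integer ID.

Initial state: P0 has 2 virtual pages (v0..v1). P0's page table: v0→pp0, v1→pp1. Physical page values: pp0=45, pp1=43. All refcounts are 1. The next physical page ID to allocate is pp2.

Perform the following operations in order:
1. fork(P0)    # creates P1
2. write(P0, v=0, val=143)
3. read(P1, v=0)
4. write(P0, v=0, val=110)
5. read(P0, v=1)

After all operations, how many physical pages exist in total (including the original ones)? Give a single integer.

Answer: 3

Derivation:
Op 1: fork(P0) -> P1. 2 ppages; refcounts: pp0:2 pp1:2
Op 2: write(P0, v0, 143). refcount(pp0)=2>1 -> COPY to pp2. 3 ppages; refcounts: pp0:1 pp1:2 pp2:1
Op 3: read(P1, v0) -> 45. No state change.
Op 4: write(P0, v0, 110). refcount(pp2)=1 -> write in place. 3 ppages; refcounts: pp0:1 pp1:2 pp2:1
Op 5: read(P0, v1) -> 43. No state change.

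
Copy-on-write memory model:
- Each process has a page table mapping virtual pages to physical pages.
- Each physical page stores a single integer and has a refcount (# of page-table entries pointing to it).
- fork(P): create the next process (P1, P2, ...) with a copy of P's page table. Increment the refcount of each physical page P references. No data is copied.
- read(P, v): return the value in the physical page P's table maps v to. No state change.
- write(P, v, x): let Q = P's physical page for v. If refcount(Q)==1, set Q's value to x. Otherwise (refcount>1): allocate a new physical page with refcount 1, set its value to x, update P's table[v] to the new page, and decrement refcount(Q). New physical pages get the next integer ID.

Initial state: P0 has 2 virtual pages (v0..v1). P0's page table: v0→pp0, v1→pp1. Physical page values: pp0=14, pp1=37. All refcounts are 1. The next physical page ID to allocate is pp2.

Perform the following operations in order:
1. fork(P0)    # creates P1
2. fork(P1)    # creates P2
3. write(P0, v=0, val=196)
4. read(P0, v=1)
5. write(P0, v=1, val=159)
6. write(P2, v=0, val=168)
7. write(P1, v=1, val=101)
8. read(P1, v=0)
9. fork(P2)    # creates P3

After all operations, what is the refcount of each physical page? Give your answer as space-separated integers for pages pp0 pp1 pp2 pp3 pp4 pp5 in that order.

Op 1: fork(P0) -> P1. 2 ppages; refcounts: pp0:2 pp1:2
Op 2: fork(P1) -> P2. 2 ppages; refcounts: pp0:3 pp1:3
Op 3: write(P0, v0, 196). refcount(pp0)=3>1 -> COPY to pp2. 3 ppages; refcounts: pp0:2 pp1:3 pp2:1
Op 4: read(P0, v1) -> 37. No state change.
Op 5: write(P0, v1, 159). refcount(pp1)=3>1 -> COPY to pp3. 4 ppages; refcounts: pp0:2 pp1:2 pp2:1 pp3:1
Op 6: write(P2, v0, 168). refcount(pp0)=2>1 -> COPY to pp4. 5 ppages; refcounts: pp0:1 pp1:2 pp2:1 pp3:1 pp4:1
Op 7: write(P1, v1, 101). refcount(pp1)=2>1 -> COPY to pp5. 6 ppages; refcounts: pp0:1 pp1:1 pp2:1 pp3:1 pp4:1 pp5:1
Op 8: read(P1, v0) -> 14. No state change.
Op 9: fork(P2) -> P3. 6 ppages; refcounts: pp0:1 pp1:2 pp2:1 pp3:1 pp4:2 pp5:1

Answer: 1 2 1 1 2 1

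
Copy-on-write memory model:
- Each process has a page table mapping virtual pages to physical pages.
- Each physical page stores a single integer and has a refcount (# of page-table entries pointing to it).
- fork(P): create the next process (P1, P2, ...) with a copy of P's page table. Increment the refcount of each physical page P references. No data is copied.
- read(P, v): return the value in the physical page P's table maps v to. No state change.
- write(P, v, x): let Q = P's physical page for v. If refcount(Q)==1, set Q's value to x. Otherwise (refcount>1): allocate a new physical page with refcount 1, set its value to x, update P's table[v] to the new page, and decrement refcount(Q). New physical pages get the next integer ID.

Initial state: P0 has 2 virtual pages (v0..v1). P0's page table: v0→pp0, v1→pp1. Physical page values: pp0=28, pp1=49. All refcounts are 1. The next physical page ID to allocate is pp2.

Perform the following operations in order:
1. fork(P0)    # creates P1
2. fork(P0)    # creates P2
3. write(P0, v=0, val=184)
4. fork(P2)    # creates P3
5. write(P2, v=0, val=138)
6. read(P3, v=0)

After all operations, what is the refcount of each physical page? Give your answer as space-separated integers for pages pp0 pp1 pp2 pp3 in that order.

Op 1: fork(P0) -> P1. 2 ppages; refcounts: pp0:2 pp1:2
Op 2: fork(P0) -> P2. 2 ppages; refcounts: pp0:3 pp1:3
Op 3: write(P0, v0, 184). refcount(pp0)=3>1 -> COPY to pp2. 3 ppages; refcounts: pp0:2 pp1:3 pp2:1
Op 4: fork(P2) -> P3. 3 ppages; refcounts: pp0:3 pp1:4 pp2:1
Op 5: write(P2, v0, 138). refcount(pp0)=3>1 -> COPY to pp3. 4 ppages; refcounts: pp0:2 pp1:4 pp2:1 pp3:1
Op 6: read(P3, v0) -> 28. No state change.

Answer: 2 4 1 1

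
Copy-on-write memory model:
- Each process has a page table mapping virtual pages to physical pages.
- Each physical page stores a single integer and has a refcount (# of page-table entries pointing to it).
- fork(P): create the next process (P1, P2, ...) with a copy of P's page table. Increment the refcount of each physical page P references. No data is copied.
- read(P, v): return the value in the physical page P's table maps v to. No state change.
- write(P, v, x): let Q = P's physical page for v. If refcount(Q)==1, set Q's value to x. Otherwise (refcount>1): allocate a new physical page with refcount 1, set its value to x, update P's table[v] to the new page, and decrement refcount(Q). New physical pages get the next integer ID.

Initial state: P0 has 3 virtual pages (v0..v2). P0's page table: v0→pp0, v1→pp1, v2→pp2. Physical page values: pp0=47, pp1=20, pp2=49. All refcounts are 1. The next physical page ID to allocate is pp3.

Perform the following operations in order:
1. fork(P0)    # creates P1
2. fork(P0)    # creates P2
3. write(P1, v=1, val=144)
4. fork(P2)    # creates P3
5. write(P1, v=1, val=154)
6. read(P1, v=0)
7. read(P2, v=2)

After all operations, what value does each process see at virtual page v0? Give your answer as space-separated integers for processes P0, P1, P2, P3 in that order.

Op 1: fork(P0) -> P1. 3 ppages; refcounts: pp0:2 pp1:2 pp2:2
Op 2: fork(P0) -> P2. 3 ppages; refcounts: pp0:3 pp1:3 pp2:3
Op 3: write(P1, v1, 144). refcount(pp1)=3>1 -> COPY to pp3. 4 ppages; refcounts: pp0:3 pp1:2 pp2:3 pp3:1
Op 4: fork(P2) -> P3. 4 ppages; refcounts: pp0:4 pp1:3 pp2:4 pp3:1
Op 5: write(P1, v1, 154). refcount(pp3)=1 -> write in place. 4 ppages; refcounts: pp0:4 pp1:3 pp2:4 pp3:1
Op 6: read(P1, v0) -> 47. No state change.
Op 7: read(P2, v2) -> 49. No state change.
P0: v0 -> pp0 = 47
P1: v0 -> pp0 = 47
P2: v0 -> pp0 = 47
P3: v0 -> pp0 = 47

Answer: 47 47 47 47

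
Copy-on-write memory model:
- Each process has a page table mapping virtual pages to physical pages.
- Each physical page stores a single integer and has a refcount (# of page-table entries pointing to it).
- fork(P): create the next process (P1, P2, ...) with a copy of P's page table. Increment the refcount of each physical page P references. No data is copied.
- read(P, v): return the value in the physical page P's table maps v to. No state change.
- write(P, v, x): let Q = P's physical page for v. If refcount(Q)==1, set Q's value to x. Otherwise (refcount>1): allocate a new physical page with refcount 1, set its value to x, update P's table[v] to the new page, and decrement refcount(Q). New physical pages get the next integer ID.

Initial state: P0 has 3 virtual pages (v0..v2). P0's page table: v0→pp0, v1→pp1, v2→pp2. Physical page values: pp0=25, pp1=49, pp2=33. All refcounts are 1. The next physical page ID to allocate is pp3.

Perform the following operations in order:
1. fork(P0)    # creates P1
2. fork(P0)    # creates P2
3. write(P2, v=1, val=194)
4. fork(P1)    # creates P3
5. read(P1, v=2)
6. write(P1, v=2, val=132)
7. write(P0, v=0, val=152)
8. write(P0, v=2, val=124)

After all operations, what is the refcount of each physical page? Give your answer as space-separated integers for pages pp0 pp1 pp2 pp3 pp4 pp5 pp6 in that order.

Answer: 3 3 2 1 1 1 1

Derivation:
Op 1: fork(P0) -> P1. 3 ppages; refcounts: pp0:2 pp1:2 pp2:2
Op 2: fork(P0) -> P2. 3 ppages; refcounts: pp0:3 pp1:3 pp2:3
Op 3: write(P2, v1, 194). refcount(pp1)=3>1 -> COPY to pp3. 4 ppages; refcounts: pp0:3 pp1:2 pp2:3 pp3:1
Op 4: fork(P1) -> P3. 4 ppages; refcounts: pp0:4 pp1:3 pp2:4 pp3:1
Op 5: read(P1, v2) -> 33. No state change.
Op 6: write(P1, v2, 132). refcount(pp2)=4>1 -> COPY to pp4. 5 ppages; refcounts: pp0:4 pp1:3 pp2:3 pp3:1 pp4:1
Op 7: write(P0, v0, 152). refcount(pp0)=4>1 -> COPY to pp5. 6 ppages; refcounts: pp0:3 pp1:3 pp2:3 pp3:1 pp4:1 pp5:1
Op 8: write(P0, v2, 124). refcount(pp2)=3>1 -> COPY to pp6. 7 ppages; refcounts: pp0:3 pp1:3 pp2:2 pp3:1 pp4:1 pp5:1 pp6:1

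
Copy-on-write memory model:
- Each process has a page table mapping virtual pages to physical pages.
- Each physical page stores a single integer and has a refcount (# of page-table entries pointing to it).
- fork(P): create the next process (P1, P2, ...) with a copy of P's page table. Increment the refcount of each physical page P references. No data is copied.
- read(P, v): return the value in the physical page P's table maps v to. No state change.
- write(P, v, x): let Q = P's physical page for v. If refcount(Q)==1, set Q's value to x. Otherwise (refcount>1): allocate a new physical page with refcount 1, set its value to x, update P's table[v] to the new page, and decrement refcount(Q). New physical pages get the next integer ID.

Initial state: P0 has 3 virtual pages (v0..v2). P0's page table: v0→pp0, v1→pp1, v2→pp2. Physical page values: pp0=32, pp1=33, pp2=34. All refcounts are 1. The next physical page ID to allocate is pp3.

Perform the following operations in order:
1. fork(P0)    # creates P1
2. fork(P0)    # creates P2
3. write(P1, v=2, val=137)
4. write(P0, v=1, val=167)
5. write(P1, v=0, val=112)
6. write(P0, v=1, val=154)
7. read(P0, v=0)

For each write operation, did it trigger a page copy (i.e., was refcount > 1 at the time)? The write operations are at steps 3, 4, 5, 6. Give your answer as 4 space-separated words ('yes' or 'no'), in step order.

Op 1: fork(P0) -> P1. 3 ppages; refcounts: pp0:2 pp1:2 pp2:2
Op 2: fork(P0) -> P2. 3 ppages; refcounts: pp0:3 pp1:3 pp2:3
Op 3: write(P1, v2, 137). refcount(pp2)=3>1 -> COPY to pp3. 4 ppages; refcounts: pp0:3 pp1:3 pp2:2 pp3:1
Op 4: write(P0, v1, 167). refcount(pp1)=3>1 -> COPY to pp4. 5 ppages; refcounts: pp0:3 pp1:2 pp2:2 pp3:1 pp4:1
Op 5: write(P1, v0, 112). refcount(pp0)=3>1 -> COPY to pp5. 6 ppages; refcounts: pp0:2 pp1:2 pp2:2 pp3:1 pp4:1 pp5:1
Op 6: write(P0, v1, 154). refcount(pp4)=1 -> write in place. 6 ppages; refcounts: pp0:2 pp1:2 pp2:2 pp3:1 pp4:1 pp5:1
Op 7: read(P0, v0) -> 32. No state change.

yes yes yes no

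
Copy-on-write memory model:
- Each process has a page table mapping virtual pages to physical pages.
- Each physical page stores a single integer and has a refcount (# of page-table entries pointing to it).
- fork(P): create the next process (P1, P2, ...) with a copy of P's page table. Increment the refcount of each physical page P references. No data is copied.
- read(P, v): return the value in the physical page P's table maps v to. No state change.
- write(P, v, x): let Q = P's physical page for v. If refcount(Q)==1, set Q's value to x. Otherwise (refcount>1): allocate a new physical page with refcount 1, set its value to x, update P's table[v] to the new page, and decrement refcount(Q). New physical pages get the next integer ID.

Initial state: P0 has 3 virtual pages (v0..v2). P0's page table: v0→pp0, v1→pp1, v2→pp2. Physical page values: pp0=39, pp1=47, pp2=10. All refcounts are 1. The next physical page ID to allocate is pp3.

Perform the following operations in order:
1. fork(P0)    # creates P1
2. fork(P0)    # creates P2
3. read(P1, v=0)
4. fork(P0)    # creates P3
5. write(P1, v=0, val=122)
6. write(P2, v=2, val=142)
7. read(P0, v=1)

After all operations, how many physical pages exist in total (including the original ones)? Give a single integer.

Op 1: fork(P0) -> P1. 3 ppages; refcounts: pp0:2 pp1:2 pp2:2
Op 2: fork(P0) -> P2. 3 ppages; refcounts: pp0:3 pp1:3 pp2:3
Op 3: read(P1, v0) -> 39. No state change.
Op 4: fork(P0) -> P3. 3 ppages; refcounts: pp0:4 pp1:4 pp2:4
Op 5: write(P1, v0, 122). refcount(pp0)=4>1 -> COPY to pp3. 4 ppages; refcounts: pp0:3 pp1:4 pp2:4 pp3:1
Op 6: write(P2, v2, 142). refcount(pp2)=4>1 -> COPY to pp4. 5 ppages; refcounts: pp0:3 pp1:4 pp2:3 pp3:1 pp4:1
Op 7: read(P0, v1) -> 47. No state change.

Answer: 5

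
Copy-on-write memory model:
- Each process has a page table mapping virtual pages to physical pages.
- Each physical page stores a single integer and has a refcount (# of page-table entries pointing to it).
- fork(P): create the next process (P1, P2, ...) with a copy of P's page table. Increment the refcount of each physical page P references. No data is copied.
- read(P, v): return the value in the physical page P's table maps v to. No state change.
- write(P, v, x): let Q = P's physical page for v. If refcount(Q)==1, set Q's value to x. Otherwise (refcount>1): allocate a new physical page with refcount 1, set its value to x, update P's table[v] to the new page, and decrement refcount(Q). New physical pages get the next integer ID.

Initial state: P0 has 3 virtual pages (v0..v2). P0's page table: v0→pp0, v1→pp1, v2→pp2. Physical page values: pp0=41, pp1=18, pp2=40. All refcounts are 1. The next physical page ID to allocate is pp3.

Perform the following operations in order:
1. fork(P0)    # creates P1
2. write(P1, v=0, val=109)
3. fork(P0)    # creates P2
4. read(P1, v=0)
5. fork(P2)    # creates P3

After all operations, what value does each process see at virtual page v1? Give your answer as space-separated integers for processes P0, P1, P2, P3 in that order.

Op 1: fork(P0) -> P1. 3 ppages; refcounts: pp0:2 pp1:2 pp2:2
Op 2: write(P1, v0, 109). refcount(pp0)=2>1 -> COPY to pp3. 4 ppages; refcounts: pp0:1 pp1:2 pp2:2 pp3:1
Op 3: fork(P0) -> P2. 4 ppages; refcounts: pp0:2 pp1:3 pp2:3 pp3:1
Op 4: read(P1, v0) -> 109. No state change.
Op 5: fork(P2) -> P3. 4 ppages; refcounts: pp0:3 pp1:4 pp2:4 pp3:1
P0: v1 -> pp1 = 18
P1: v1 -> pp1 = 18
P2: v1 -> pp1 = 18
P3: v1 -> pp1 = 18

Answer: 18 18 18 18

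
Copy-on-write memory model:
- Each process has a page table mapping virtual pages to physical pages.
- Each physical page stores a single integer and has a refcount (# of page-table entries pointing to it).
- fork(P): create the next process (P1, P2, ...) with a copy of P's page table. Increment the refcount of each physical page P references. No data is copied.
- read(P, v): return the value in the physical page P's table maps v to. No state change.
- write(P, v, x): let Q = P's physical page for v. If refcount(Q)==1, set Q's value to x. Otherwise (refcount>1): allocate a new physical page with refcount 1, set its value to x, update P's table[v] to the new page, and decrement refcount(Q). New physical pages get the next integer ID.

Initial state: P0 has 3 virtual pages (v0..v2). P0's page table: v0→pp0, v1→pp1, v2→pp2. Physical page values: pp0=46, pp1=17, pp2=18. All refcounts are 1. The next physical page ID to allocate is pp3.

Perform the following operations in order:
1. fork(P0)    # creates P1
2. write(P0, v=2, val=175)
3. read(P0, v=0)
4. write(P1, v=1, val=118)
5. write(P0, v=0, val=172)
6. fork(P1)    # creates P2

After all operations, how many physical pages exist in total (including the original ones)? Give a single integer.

Op 1: fork(P0) -> P1. 3 ppages; refcounts: pp0:2 pp1:2 pp2:2
Op 2: write(P0, v2, 175). refcount(pp2)=2>1 -> COPY to pp3. 4 ppages; refcounts: pp0:2 pp1:2 pp2:1 pp3:1
Op 3: read(P0, v0) -> 46. No state change.
Op 4: write(P1, v1, 118). refcount(pp1)=2>1 -> COPY to pp4. 5 ppages; refcounts: pp0:2 pp1:1 pp2:1 pp3:1 pp4:1
Op 5: write(P0, v0, 172). refcount(pp0)=2>1 -> COPY to pp5. 6 ppages; refcounts: pp0:1 pp1:1 pp2:1 pp3:1 pp4:1 pp5:1
Op 6: fork(P1) -> P2. 6 ppages; refcounts: pp0:2 pp1:1 pp2:2 pp3:1 pp4:2 pp5:1

Answer: 6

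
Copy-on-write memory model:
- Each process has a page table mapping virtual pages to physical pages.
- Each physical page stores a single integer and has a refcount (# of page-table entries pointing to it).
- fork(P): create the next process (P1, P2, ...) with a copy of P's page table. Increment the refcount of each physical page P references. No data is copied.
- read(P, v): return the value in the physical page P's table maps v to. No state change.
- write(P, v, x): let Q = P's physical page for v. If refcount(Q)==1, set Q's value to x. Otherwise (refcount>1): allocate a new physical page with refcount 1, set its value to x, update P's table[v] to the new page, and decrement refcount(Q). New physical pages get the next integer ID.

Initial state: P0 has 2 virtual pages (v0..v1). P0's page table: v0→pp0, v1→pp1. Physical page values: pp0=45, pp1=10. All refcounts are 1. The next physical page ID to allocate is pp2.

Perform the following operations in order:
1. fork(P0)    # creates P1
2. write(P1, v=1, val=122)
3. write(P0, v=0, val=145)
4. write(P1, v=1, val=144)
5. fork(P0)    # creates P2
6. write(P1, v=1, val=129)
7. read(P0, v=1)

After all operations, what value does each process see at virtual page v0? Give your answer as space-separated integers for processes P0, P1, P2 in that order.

Answer: 145 45 145

Derivation:
Op 1: fork(P0) -> P1. 2 ppages; refcounts: pp0:2 pp1:2
Op 2: write(P1, v1, 122). refcount(pp1)=2>1 -> COPY to pp2. 3 ppages; refcounts: pp0:2 pp1:1 pp2:1
Op 3: write(P0, v0, 145). refcount(pp0)=2>1 -> COPY to pp3. 4 ppages; refcounts: pp0:1 pp1:1 pp2:1 pp3:1
Op 4: write(P1, v1, 144). refcount(pp2)=1 -> write in place. 4 ppages; refcounts: pp0:1 pp1:1 pp2:1 pp3:1
Op 5: fork(P0) -> P2. 4 ppages; refcounts: pp0:1 pp1:2 pp2:1 pp3:2
Op 6: write(P1, v1, 129). refcount(pp2)=1 -> write in place. 4 ppages; refcounts: pp0:1 pp1:2 pp2:1 pp3:2
Op 7: read(P0, v1) -> 10. No state change.
P0: v0 -> pp3 = 145
P1: v0 -> pp0 = 45
P2: v0 -> pp3 = 145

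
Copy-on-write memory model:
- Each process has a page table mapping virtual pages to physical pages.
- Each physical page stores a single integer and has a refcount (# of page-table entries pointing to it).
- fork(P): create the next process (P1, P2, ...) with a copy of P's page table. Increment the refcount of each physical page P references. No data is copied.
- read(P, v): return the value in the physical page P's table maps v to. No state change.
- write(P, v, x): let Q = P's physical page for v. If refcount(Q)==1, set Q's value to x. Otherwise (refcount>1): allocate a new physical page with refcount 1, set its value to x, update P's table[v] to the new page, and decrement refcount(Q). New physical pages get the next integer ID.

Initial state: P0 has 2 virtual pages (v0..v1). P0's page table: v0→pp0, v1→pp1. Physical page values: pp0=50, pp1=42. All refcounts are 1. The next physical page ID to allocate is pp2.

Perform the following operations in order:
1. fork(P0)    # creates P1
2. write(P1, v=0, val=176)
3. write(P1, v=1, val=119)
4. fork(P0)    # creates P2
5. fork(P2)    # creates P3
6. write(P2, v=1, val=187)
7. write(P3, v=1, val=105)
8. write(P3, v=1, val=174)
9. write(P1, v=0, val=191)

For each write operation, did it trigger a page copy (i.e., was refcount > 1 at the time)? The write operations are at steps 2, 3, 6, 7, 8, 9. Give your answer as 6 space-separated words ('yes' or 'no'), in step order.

Op 1: fork(P0) -> P1. 2 ppages; refcounts: pp0:2 pp1:2
Op 2: write(P1, v0, 176). refcount(pp0)=2>1 -> COPY to pp2. 3 ppages; refcounts: pp0:1 pp1:2 pp2:1
Op 3: write(P1, v1, 119). refcount(pp1)=2>1 -> COPY to pp3. 4 ppages; refcounts: pp0:1 pp1:1 pp2:1 pp3:1
Op 4: fork(P0) -> P2. 4 ppages; refcounts: pp0:2 pp1:2 pp2:1 pp3:1
Op 5: fork(P2) -> P3. 4 ppages; refcounts: pp0:3 pp1:3 pp2:1 pp3:1
Op 6: write(P2, v1, 187). refcount(pp1)=3>1 -> COPY to pp4. 5 ppages; refcounts: pp0:3 pp1:2 pp2:1 pp3:1 pp4:1
Op 7: write(P3, v1, 105). refcount(pp1)=2>1 -> COPY to pp5. 6 ppages; refcounts: pp0:3 pp1:1 pp2:1 pp3:1 pp4:1 pp5:1
Op 8: write(P3, v1, 174). refcount(pp5)=1 -> write in place. 6 ppages; refcounts: pp0:3 pp1:1 pp2:1 pp3:1 pp4:1 pp5:1
Op 9: write(P1, v0, 191). refcount(pp2)=1 -> write in place. 6 ppages; refcounts: pp0:3 pp1:1 pp2:1 pp3:1 pp4:1 pp5:1

yes yes yes yes no no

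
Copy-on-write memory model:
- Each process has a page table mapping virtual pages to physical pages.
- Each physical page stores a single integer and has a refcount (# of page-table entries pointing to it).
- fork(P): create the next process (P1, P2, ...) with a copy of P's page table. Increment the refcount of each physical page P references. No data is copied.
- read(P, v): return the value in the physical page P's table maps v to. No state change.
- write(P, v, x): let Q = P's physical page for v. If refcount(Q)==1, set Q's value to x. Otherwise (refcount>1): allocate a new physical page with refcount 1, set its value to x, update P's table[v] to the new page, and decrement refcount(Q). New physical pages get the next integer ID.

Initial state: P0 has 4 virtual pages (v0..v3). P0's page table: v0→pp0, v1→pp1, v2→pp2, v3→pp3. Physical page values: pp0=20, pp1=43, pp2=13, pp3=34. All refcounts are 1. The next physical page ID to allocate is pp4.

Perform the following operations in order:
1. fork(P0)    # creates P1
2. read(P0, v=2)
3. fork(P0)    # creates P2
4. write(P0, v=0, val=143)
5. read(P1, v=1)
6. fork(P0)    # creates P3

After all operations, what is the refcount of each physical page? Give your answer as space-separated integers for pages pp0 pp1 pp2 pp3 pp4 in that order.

Op 1: fork(P0) -> P1. 4 ppages; refcounts: pp0:2 pp1:2 pp2:2 pp3:2
Op 2: read(P0, v2) -> 13. No state change.
Op 3: fork(P0) -> P2. 4 ppages; refcounts: pp0:3 pp1:3 pp2:3 pp3:3
Op 4: write(P0, v0, 143). refcount(pp0)=3>1 -> COPY to pp4. 5 ppages; refcounts: pp0:2 pp1:3 pp2:3 pp3:3 pp4:1
Op 5: read(P1, v1) -> 43. No state change.
Op 6: fork(P0) -> P3. 5 ppages; refcounts: pp0:2 pp1:4 pp2:4 pp3:4 pp4:2

Answer: 2 4 4 4 2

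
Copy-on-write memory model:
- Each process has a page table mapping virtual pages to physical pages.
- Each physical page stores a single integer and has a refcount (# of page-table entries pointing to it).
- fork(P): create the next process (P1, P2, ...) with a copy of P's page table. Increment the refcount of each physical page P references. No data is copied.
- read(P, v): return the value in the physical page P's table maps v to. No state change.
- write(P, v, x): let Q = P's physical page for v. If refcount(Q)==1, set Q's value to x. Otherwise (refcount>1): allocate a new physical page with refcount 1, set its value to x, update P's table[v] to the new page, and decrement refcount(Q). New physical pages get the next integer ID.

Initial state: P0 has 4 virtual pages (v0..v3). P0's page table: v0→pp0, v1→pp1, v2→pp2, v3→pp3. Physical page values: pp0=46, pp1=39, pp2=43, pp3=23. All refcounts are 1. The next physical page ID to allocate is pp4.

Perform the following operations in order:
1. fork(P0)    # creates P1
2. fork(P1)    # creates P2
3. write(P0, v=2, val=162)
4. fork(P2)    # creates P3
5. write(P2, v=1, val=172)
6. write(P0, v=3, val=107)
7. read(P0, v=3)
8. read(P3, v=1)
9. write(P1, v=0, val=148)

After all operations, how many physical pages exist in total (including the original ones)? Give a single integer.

Op 1: fork(P0) -> P1. 4 ppages; refcounts: pp0:2 pp1:2 pp2:2 pp3:2
Op 2: fork(P1) -> P2. 4 ppages; refcounts: pp0:3 pp1:3 pp2:3 pp3:3
Op 3: write(P0, v2, 162). refcount(pp2)=3>1 -> COPY to pp4. 5 ppages; refcounts: pp0:3 pp1:3 pp2:2 pp3:3 pp4:1
Op 4: fork(P2) -> P3. 5 ppages; refcounts: pp0:4 pp1:4 pp2:3 pp3:4 pp4:1
Op 5: write(P2, v1, 172). refcount(pp1)=4>1 -> COPY to pp5. 6 ppages; refcounts: pp0:4 pp1:3 pp2:3 pp3:4 pp4:1 pp5:1
Op 6: write(P0, v3, 107). refcount(pp3)=4>1 -> COPY to pp6. 7 ppages; refcounts: pp0:4 pp1:3 pp2:3 pp3:3 pp4:1 pp5:1 pp6:1
Op 7: read(P0, v3) -> 107. No state change.
Op 8: read(P3, v1) -> 39. No state change.
Op 9: write(P1, v0, 148). refcount(pp0)=4>1 -> COPY to pp7. 8 ppages; refcounts: pp0:3 pp1:3 pp2:3 pp3:3 pp4:1 pp5:1 pp6:1 pp7:1

Answer: 8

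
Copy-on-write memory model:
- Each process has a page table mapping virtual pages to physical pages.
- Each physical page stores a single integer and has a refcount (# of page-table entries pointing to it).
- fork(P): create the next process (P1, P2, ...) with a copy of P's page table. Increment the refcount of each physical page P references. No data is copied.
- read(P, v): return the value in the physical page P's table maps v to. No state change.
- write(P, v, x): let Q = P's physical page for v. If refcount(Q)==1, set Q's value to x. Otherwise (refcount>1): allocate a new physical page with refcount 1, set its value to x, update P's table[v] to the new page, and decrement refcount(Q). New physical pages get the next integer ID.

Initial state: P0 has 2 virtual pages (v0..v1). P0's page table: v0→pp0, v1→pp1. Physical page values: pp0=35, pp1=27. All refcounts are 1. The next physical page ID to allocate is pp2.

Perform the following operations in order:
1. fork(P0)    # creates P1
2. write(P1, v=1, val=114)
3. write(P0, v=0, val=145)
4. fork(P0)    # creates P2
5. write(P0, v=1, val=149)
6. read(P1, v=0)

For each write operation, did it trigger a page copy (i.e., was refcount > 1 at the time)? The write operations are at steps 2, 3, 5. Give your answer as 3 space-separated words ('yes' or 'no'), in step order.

Op 1: fork(P0) -> P1. 2 ppages; refcounts: pp0:2 pp1:2
Op 2: write(P1, v1, 114). refcount(pp1)=2>1 -> COPY to pp2. 3 ppages; refcounts: pp0:2 pp1:1 pp2:1
Op 3: write(P0, v0, 145). refcount(pp0)=2>1 -> COPY to pp3. 4 ppages; refcounts: pp0:1 pp1:1 pp2:1 pp3:1
Op 4: fork(P0) -> P2. 4 ppages; refcounts: pp0:1 pp1:2 pp2:1 pp3:2
Op 5: write(P0, v1, 149). refcount(pp1)=2>1 -> COPY to pp4. 5 ppages; refcounts: pp0:1 pp1:1 pp2:1 pp3:2 pp4:1
Op 6: read(P1, v0) -> 35. No state change.

yes yes yes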